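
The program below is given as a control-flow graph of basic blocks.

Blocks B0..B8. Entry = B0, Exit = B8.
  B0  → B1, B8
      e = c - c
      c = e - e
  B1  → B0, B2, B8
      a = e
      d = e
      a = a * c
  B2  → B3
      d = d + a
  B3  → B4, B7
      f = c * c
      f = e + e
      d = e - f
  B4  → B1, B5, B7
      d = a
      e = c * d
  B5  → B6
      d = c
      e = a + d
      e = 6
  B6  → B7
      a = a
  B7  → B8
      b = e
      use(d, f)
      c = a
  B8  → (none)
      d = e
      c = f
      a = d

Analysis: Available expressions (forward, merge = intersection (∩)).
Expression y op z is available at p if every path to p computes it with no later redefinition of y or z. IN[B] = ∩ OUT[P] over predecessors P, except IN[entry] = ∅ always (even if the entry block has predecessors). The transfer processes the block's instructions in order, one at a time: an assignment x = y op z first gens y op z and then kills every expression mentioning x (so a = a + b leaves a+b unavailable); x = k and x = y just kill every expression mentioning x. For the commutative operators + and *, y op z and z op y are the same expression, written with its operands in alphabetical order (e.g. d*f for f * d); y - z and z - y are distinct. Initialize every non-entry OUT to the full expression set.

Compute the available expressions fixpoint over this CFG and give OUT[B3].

Per-block solution:
  B0:  IN={}  OUT={e-e}
  B1:  IN={}  OUT={}
  B2:  IN={}  OUT={}
  B3:  IN={}  OUT={c*c, e+e, e-f}
  B4:  IN={c*c, e+e, e-f}  OUT={c*c, c*d}
  B5:  IN={c*c, c*d}  OUT={a+d, c*c}
  B6:  IN={a+d, c*c}  OUT={c*c}
  B7:  IN={c*c}  OUT={}
  B8:  IN={}  OUT={}

Merge at B3: IN[B3] = OUT[B2] = {}
Applying B3's transfer function to that IN value gives OUT[B3] (row B3 above).

Answer: {c*c, e+e, e-f}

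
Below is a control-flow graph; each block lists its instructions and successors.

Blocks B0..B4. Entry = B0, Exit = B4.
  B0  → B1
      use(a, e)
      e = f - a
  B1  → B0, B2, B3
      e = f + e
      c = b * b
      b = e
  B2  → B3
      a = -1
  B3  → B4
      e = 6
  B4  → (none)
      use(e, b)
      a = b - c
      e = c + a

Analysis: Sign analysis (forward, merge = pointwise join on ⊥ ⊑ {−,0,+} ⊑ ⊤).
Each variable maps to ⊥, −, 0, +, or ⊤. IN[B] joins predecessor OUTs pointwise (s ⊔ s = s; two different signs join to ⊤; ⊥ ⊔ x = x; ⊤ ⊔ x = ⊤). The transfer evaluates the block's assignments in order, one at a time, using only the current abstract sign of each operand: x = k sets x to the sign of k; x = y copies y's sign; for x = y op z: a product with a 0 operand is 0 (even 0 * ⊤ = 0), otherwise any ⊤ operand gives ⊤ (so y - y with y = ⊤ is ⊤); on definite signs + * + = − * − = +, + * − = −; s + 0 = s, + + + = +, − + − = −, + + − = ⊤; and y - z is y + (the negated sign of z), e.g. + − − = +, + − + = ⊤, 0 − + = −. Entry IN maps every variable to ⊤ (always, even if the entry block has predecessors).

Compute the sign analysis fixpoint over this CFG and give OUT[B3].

Answer: {a: ⊤, b: ⊤, c: ⊤, d: ⊤, e: +, f: ⊤}

Working:
Fixpoint table:
  B0: | IN=(all ⊤) | OUT=(all ⊤)
  B1: | IN=(all ⊤) | OUT=(all ⊤)
  B2: | IN=(all ⊤) | OUT={a:-; rest ⊤}
  B3: | IN=(all ⊤) | OUT={e:+; rest ⊤}
  B4: | IN={e:+; rest ⊤} | OUT=(all ⊤)

Merge at B3: IN[B3] = OUT[B1] ⊔ OUT[B2] = {a: ⊤, b: ⊤, c: ⊤, d: ⊤, e: ⊤, f: ⊤}
Applying B3's transfer function to that IN value gives OUT[B3] (row B3 above).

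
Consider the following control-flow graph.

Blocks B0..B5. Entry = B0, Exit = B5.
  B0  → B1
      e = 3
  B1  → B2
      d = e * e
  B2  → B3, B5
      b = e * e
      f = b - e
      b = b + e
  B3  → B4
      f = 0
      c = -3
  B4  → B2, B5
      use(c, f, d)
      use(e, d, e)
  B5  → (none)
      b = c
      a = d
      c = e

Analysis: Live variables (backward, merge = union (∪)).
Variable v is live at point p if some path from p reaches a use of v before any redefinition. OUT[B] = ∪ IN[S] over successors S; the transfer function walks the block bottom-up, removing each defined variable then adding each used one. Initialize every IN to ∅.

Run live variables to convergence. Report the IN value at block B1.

Fixpoint table:
  B0: | IN={c} | OUT={c, e}
  B1: | IN={c, e} | OUT={c, d, e}
  B2: | IN={c, d, e} | OUT={c, d, e}
  B3: | IN={d, e} | OUT={c, d, e, f}
  B4: | IN={c, d, e, f} | OUT={c, d, e}
  B5: | IN={c, d, e} | OUT={}

Merge at B1: OUT[B1] = IN[B2] = {c, d, e}
Applying B1's transfer function to that OUT value gives IN[B1] (row B1 above).

Answer: {c, e}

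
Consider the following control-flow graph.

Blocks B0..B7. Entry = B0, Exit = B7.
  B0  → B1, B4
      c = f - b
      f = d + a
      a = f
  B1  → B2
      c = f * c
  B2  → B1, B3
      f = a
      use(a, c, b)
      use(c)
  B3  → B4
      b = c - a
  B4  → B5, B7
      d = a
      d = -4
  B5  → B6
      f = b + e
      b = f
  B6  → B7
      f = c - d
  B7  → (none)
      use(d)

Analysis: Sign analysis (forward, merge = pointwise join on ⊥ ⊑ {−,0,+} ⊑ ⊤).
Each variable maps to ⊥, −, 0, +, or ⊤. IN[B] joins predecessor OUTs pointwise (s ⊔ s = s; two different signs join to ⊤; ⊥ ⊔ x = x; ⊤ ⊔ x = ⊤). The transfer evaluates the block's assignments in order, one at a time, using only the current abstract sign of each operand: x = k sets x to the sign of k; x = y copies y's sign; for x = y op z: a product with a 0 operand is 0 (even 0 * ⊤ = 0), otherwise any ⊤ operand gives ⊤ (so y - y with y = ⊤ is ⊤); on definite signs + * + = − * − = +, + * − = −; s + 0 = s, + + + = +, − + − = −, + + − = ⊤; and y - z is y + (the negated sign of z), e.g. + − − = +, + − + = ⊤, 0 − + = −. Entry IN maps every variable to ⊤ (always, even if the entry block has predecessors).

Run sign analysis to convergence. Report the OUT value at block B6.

Per-block solution:
  B0:  IN=(all ⊤)  OUT=(all ⊤)
  B1:  IN=(all ⊤)  OUT=(all ⊤)
  B2:  IN=(all ⊤)  OUT=(all ⊤)
  B3:  IN=(all ⊤)  OUT=(all ⊤)
  B4:  IN=(all ⊤)  OUT={d:-; rest ⊤}
  B5:  IN={d:-; rest ⊤}  OUT={d:-; rest ⊤}
  B6:  IN={d:-; rest ⊤}  OUT={d:-; rest ⊤}
  B7:  IN={d:-; rest ⊤}  OUT={d:-; rest ⊤}

Merge at B6: IN[B6] = OUT[B5] = {a: ⊤, b: ⊤, c: ⊤, d: -, e: ⊤, f: ⊤}
Applying B6's transfer function to that IN value gives OUT[B6] (row B6 above).

Answer: {a: ⊤, b: ⊤, c: ⊤, d: -, e: ⊤, f: ⊤}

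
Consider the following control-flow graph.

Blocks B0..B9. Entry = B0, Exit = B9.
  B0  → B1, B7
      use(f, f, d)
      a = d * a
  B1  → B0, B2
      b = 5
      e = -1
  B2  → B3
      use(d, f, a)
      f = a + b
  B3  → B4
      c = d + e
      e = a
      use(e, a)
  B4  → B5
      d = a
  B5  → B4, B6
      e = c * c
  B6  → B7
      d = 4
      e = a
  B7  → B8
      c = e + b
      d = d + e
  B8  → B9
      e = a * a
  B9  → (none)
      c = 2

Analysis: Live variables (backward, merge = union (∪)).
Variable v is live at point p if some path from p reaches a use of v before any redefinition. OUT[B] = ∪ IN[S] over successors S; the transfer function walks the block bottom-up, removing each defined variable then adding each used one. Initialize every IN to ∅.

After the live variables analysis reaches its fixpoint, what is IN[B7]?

Answer: {a, b, d, e}

Derivation:
Converged values:
  B0:  IN={a, b, d, e, f}  OUT={a, b, d, e, f}
  B1:  IN={a, d, f}  OUT={a, b, d, e, f}
  B2:  IN={a, b, d, e, f}  OUT={a, b, d, e}
  B3:  IN={a, b, d, e}  OUT={a, b, c}
  B4:  IN={a, b, c}  OUT={a, b, c}
  B5:  IN={a, b, c}  OUT={a, b, c}
  B6:  IN={a, b}  OUT={a, b, d, e}
  B7:  IN={a, b, d, e}  OUT={a}
  B8:  IN={a}  OUT={}
  B9:  IN={}  OUT={}

Merge at B7: OUT[B7] = IN[B8] = {a}
Applying B7's transfer function to that OUT value gives IN[B7] (row B7 above).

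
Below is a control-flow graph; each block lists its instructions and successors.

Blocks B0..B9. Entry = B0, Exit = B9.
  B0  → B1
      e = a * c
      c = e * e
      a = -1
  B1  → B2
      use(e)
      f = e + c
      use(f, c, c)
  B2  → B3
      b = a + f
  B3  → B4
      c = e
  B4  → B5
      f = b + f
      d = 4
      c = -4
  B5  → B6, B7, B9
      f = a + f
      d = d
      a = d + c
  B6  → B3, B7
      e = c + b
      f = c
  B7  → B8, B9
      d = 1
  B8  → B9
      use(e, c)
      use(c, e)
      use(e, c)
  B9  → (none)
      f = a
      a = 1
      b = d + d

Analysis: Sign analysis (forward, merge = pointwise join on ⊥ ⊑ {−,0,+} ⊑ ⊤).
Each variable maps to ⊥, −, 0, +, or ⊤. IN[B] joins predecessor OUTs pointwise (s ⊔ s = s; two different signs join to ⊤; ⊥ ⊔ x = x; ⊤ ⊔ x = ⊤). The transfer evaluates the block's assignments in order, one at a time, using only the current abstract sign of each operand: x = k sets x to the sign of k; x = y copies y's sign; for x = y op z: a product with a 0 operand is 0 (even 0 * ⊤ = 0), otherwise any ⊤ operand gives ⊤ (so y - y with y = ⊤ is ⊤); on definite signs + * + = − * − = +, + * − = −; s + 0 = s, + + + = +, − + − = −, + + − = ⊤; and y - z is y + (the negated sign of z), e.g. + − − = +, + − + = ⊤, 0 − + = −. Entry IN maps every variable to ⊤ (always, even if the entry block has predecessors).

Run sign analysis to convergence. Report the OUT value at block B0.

Converged values:
  B0:   IN=(all ⊤)   OUT={a:-; rest ⊤}
  B1:   IN={a:-; rest ⊤}   OUT={a:-; rest ⊤}
  B2:   IN={a:-; rest ⊤}   OUT={a:-; rest ⊤}
  B3:   IN=(all ⊤)   OUT=(all ⊤)
  B4:   IN=(all ⊤)   OUT={c:-, d:+; rest ⊤}
  B5:   IN={c:-, d:+; rest ⊤}   OUT={c:-, d:+; rest ⊤}
  B6:   IN={c:-, d:+; rest ⊤}   OUT={c:-, d:+, f:-; rest ⊤}
  B7:   IN={c:-, d:+; rest ⊤}   OUT={c:-, d:+; rest ⊤}
  B8:   IN={c:-, d:+; rest ⊤}   OUT={c:-, d:+; rest ⊤}
  B9:   IN={c:-, d:+; rest ⊤}   OUT={a:+, b:+, c:-, d:+; rest ⊤}

B0 is the boundary node: IN[B0] = {a: ⊤, b: ⊤, c: ⊤, d: ⊤, e: ⊤, f: ⊤}
Applying B0's transfer function to that IN value gives OUT[B0] (row B0 above).

Answer: {a: -, b: ⊤, c: ⊤, d: ⊤, e: ⊤, f: ⊤}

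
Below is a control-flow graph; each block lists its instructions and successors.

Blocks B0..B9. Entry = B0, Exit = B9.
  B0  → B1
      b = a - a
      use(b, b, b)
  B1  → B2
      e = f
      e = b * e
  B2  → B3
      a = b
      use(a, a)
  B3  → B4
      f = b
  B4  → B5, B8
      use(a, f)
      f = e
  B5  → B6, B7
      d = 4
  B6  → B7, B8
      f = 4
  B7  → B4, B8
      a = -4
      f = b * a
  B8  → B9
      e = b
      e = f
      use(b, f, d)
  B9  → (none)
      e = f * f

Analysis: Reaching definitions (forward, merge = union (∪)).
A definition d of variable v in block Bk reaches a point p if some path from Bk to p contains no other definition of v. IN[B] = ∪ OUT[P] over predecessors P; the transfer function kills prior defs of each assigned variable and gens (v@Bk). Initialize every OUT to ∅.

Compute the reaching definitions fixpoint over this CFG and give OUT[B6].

Per-block solution:
  B0: | IN={} | OUT={b@B0}
  B1: | IN={b@B0} | OUT={b@B0, e@B1}
  B2: | IN={b@B0, e@B1} | OUT={a@B2, b@B0, e@B1}
  B3: | IN={a@B2, b@B0, e@B1} | OUT={a@B2, b@B0, e@B1, f@B3}
  B4: | IN={a@B2, a@B7, b@B0, d@B5, e@B1, f@B3, f@B7} | OUT={a@B2, a@B7, b@B0, d@B5, e@B1, f@B4}
  B5: | IN={a@B2, a@B7, b@B0, d@B5, e@B1, f@B4} | OUT={a@B2, a@B7, b@B0, d@B5, e@B1, f@B4}
  B6: | IN={a@B2, a@B7, b@B0, d@B5, e@B1, f@B4} | OUT={a@B2, a@B7, b@B0, d@B5, e@B1, f@B6}
  B7: | IN={a@B2, a@B7, b@B0, d@B5, e@B1, f@B4, f@B6} | OUT={a@B7, b@B0, d@B5, e@B1, f@B7}
  B8: | IN={a@B2, a@B7, b@B0, d@B5, e@B1, f@B4, f@B6, f@B7} | OUT={a@B2, a@B7, b@B0, d@B5, e@B8, f@B4, f@B6, f@B7}
  B9: | IN={a@B2, a@B7, b@B0, d@B5, e@B8, f@B4, f@B6, f@B7} | OUT={a@B2, a@B7, b@B0, d@B5, e@B9, f@B4, f@B6, f@B7}

Merge at B6: IN[B6] = OUT[B5] = {a@B2, a@B7, b@B0, d@B5, e@B1, f@B4}
Applying B6's transfer function to that IN value gives OUT[B6] (row B6 above).

Answer: {a@B2, a@B7, b@B0, d@B5, e@B1, f@B6}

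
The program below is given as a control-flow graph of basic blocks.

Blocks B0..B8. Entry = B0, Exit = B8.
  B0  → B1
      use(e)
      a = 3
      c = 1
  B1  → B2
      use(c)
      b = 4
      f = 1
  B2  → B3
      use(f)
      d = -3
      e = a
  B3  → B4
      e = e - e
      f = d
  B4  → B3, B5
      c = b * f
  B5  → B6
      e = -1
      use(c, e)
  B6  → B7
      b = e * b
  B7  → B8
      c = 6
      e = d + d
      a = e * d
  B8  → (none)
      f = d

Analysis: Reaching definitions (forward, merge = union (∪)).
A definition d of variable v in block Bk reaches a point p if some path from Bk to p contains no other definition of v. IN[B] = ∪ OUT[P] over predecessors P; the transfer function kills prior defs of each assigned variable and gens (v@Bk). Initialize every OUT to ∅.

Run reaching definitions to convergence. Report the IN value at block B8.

Fixpoint table:
  B0:   IN={}   OUT={a@B0, c@B0}
  B1:   IN={a@B0, c@B0}   OUT={a@B0, b@B1, c@B0, f@B1}
  B2:   IN={a@B0, b@B1, c@B0, f@B1}   OUT={a@B0, b@B1, c@B0, d@B2, e@B2, f@B1}
  B3:   IN={a@B0, b@B1, c@B0, c@B4, d@B2, e@B2, e@B3, f@B1, f@B3}   OUT={a@B0, b@B1, c@B0, c@B4, d@B2, e@B3, f@B3}
  B4:   IN={a@B0, b@B1, c@B0, c@B4, d@B2, e@B3, f@B3}   OUT={a@B0, b@B1, c@B4, d@B2, e@B3, f@B3}
  B5:   IN={a@B0, b@B1, c@B4, d@B2, e@B3, f@B3}   OUT={a@B0, b@B1, c@B4, d@B2, e@B5, f@B3}
  B6:   IN={a@B0, b@B1, c@B4, d@B2, e@B5, f@B3}   OUT={a@B0, b@B6, c@B4, d@B2, e@B5, f@B3}
  B7:   IN={a@B0, b@B6, c@B4, d@B2, e@B5, f@B3}   OUT={a@B7, b@B6, c@B7, d@B2, e@B7, f@B3}
  B8:   IN={a@B7, b@B6, c@B7, d@B2, e@B7, f@B3}   OUT={a@B7, b@B6, c@B7, d@B2, e@B7, f@B8}

Merge at B8: IN[B8] = OUT[B7] = {a@B7, b@B6, c@B7, d@B2, e@B7, f@B3}

Answer: {a@B7, b@B6, c@B7, d@B2, e@B7, f@B3}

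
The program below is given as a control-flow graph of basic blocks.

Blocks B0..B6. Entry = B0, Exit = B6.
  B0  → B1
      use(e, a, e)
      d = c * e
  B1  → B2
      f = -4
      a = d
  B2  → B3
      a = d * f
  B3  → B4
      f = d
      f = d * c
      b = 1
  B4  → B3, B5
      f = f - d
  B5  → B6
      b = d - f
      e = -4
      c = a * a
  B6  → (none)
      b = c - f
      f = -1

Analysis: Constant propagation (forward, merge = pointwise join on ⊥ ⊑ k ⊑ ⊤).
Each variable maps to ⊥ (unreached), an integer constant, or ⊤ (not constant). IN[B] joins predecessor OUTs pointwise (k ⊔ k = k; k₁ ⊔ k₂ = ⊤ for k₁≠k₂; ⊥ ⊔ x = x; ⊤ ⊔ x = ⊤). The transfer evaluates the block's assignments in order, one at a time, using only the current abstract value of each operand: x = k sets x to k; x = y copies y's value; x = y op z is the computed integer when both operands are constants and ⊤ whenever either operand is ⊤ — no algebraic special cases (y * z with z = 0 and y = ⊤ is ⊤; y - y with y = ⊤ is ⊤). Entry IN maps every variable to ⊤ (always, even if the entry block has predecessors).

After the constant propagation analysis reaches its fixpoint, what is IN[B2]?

Answer: {a: ⊤, b: ⊤, c: ⊤, d: ⊤, e: ⊤, f: -4}

Trace:
Fixpoint table:
  B0:  IN=(all ⊤)  OUT=(all ⊤)
  B1:  IN=(all ⊤)  OUT={f:-4; rest ⊤}
  B2:  IN={f:-4; rest ⊤}  OUT={f:-4; rest ⊤}
  B3:  IN=(all ⊤)  OUT={b:1; rest ⊤}
  B4:  IN={b:1; rest ⊤}  OUT={b:1; rest ⊤}
  B5:  IN={b:1; rest ⊤}  OUT={e:-4; rest ⊤}
  B6:  IN={e:-4; rest ⊤}  OUT={e:-4, f:-1; rest ⊤}

Merge at B2: IN[B2] = OUT[B1] = {a: ⊤, b: ⊤, c: ⊤, d: ⊤, e: ⊤, f: -4}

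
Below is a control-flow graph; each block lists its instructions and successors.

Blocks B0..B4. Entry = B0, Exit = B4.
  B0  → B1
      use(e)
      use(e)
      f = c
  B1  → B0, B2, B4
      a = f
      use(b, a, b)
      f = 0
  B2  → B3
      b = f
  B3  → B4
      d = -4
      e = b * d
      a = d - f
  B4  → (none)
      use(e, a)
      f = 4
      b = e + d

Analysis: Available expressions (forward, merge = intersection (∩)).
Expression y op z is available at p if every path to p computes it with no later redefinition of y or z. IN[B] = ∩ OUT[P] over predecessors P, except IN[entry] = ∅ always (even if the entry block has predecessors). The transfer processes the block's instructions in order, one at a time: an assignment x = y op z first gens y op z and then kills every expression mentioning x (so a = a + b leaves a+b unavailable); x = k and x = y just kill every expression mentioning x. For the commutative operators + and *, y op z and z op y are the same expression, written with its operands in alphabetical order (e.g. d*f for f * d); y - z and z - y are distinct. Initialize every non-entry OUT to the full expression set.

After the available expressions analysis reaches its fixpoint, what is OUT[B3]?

Answer: {b*d, d-f}

Working:
Converged values:
  B0:   IN={}   OUT={}
  B1:   IN={}   OUT={}
  B2:   IN={}   OUT={}
  B3:   IN={}   OUT={b*d, d-f}
  B4:   IN={}   OUT={d+e}

Merge at B3: IN[B3] = OUT[B2] = {}
Applying B3's transfer function to that IN value gives OUT[B3] (row B3 above).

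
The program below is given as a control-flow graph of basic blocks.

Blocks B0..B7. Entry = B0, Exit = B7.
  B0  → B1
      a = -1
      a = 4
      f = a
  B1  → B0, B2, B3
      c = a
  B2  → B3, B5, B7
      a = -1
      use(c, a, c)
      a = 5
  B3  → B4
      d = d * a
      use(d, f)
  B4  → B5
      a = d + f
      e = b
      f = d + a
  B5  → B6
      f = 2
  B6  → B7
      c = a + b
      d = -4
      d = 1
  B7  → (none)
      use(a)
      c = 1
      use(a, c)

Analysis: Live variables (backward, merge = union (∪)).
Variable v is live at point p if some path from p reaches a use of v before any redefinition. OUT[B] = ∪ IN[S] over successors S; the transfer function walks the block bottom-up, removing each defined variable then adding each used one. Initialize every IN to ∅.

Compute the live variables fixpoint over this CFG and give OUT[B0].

Answer: {a, b, d, f}

Derivation:
Converged values:
  B0:  IN={b, d}  OUT={a, b, d, f}
  B1:  IN={a, b, d, f}  OUT={a, b, c, d, f}
  B2:  IN={b, c, d, f}  OUT={a, b, d, f}
  B3:  IN={a, b, d, f}  OUT={b, d, f}
  B4:  IN={b, d, f}  OUT={a, b}
  B5:  IN={a, b}  OUT={a, b}
  B6:  IN={a, b}  OUT={a}
  B7:  IN={a}  OUT={}

Merge at B0: OUT[B0] = IN[B1] = {a, b, d, f}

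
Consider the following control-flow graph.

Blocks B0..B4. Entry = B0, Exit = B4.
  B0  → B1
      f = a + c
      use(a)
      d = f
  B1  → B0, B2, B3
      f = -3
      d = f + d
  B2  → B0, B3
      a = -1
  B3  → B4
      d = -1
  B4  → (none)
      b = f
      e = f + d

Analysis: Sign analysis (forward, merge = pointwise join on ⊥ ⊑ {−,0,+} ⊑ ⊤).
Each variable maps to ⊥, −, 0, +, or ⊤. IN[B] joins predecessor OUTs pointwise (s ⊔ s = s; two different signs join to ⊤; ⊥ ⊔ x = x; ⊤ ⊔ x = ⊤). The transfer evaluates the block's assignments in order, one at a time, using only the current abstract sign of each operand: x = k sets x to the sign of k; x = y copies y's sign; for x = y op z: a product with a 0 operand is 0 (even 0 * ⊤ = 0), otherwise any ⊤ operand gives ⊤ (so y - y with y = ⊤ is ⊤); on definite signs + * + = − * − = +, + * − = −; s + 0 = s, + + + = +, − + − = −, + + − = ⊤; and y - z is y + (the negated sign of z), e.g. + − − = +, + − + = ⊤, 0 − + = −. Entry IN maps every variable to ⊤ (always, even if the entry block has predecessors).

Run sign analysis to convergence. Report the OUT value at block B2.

Per-block solution:
  B0:   IN=(all ⊤)   OUT=(all ⊤)
  B1:   IN=(all ⊤)   OUT={f:-; rest ⊤}
  B2:   IN={f:-; rest ⊤}   OUT={a:-, f:-; rest ⊤}
  B3:   IN={f:-; rest ⊤}   OUT={d:-, f:-; rest ⊤}
  B4:   IN={d:-, f:-; rest ⊤}   OUT={b:-, d:-, e:-, f:-; rest ⊤}

Merge at B2: IN[B2] = OUT[B1] = {a: ⊤, b: ⊤, c: ⊤, d: ⊤, e: ⊤, f: -}
Applying B2's transfer function to that IN value gives OUT[B2] (row B2 above).

Answer: {a: -, b: ⊤, c: ⊤, d: ⊤, e: ⊤, f: -}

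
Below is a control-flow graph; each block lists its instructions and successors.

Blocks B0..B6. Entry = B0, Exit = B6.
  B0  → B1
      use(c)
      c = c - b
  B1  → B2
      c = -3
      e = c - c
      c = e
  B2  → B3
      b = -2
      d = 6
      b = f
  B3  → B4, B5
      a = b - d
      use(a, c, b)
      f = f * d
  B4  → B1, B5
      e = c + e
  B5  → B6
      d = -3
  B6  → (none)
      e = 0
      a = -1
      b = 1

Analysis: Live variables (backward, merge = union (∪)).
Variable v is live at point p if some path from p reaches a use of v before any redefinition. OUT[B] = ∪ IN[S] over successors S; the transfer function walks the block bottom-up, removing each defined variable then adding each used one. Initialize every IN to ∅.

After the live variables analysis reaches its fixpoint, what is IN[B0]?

Converged values:
  B0:  IN={b, c, f}  OUT={f}
  B1:  IN={f}  OUT={c, e, f}
  B2:  IN={c, e, f}  OUT={b, c, d, e, f}
  B3:  IN={b, c, d, e, f}  OUT={c, e, f}
  B4:  IN={c, e, f}  OUT={f}
  B5:  IN={}  OUT={}
  B6:  IN={}  OUT={}

Merge at B0: OUT[B0] = IN[B1] = {f}
Applying B0's transfer function to that OUT value gives IN[B0] (row B0 above).

Answer: {b, c, f}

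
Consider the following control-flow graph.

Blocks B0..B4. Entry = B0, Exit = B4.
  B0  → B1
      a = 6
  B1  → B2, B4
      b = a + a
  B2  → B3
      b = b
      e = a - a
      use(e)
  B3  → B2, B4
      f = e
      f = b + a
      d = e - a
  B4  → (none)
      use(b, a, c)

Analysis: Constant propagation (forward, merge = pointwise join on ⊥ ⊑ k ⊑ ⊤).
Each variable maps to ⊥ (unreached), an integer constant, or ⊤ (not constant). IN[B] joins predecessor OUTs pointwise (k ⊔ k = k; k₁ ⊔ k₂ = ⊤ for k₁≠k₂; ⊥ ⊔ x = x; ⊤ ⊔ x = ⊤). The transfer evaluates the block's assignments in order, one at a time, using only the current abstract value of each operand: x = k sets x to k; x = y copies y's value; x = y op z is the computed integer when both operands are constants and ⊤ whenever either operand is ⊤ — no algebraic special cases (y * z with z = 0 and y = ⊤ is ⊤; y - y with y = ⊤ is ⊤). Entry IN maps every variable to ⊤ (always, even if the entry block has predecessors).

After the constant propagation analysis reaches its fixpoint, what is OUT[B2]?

Answer: {a: 6, b: 12, c: ⊤, d: ⊤, e: 0, f: ⊤}

Derivation:
Converged values:
  B0:  IN=(all ⊤)  OUT={a:6; rest ⊤}
  B1:  IN={a:6; rest ⊤}  OUT={a:6, b:12; rest ⊤}
  B2:  IN={a:6, b:12; rest ⊤}  OUT={a:6, b:12, e:0; rest ⊤}
  B3:  IN={a:6, b:12, e:0; rest ⊤}  OUT={a:6, b:12, d:-6, e:0, f:18; rest ⊤}
  B4:  IN={a:6, b:12; rest ⊤}  OUT={a:6, b:12; rest ⊤}

Merge at B2: IN[B2] = OUT[B1] ⊔ OUT[B3] = {a: 6, b: 12, c: ⊤, d: ⊤, e: ⊤, f: ⊤}
Applying B2's transfer function to that IN value gives OUT[B2] (row B2 above).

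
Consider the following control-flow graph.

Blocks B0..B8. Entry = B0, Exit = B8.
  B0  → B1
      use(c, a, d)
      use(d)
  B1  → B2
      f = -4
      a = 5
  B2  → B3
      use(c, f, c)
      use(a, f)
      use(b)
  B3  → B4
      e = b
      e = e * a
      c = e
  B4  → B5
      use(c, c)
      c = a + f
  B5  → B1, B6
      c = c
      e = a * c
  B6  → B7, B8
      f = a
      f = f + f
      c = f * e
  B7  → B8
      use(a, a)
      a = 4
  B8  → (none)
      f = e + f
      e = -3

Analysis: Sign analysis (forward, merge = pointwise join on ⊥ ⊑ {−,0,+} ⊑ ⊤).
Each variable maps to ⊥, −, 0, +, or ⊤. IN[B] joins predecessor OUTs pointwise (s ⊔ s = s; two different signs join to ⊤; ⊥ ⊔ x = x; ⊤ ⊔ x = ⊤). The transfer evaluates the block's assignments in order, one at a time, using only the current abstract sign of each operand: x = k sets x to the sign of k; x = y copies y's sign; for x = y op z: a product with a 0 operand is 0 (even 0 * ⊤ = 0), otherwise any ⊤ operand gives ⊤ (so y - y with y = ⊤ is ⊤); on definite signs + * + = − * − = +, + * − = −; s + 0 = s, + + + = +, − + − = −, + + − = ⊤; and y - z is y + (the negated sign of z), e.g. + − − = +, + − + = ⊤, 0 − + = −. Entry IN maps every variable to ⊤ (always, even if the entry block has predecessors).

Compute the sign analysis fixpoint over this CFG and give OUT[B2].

Fixpoint table:
  B0:  IN=(all ⊤)  OUT=(all ⊤)
  B1:  IN=(all ⊤)  OUT={a:+, f:-; rest ⊤}
  B2:  IN={a:+, f:-; rest ⊤}  OUT={a:+, f:-; rest ⊤}
  B3:  IN={a:+, f:-; rest ⊤}  OUT={a:+, f:-; rest ⊤}
  B4:  IN={a:+, f:-; rest ⊤}  OUT={a:+, f:-; rest ⊤}
  B5:  IN={a:+, f:-; rest ⊤}  OUT={a:+, f:-; rest ⊤}
  B6:  IN={a:+, f:-; rest ⊤}  OUT={a:+, f:+; rest ⊤}
  B7:  IN={a:+, f:+; rest ⊤}  OUT={a:+, f:+; rest ⊤}
  B8:  IN={a:+, f:+; rest ⊤}  OUT={a:+, e:-; rest ⊤}

Merge at B2: IN[B2] = OUT[B1] = {a: +, b: ⊤, c: ⊤, d: ⊤, e: ⊤, f: -}
Applying B2's transfer function to that IN value gives OUT[B2] (row B2 above).

Answer: {a: +, b: ⊤, c: ⊤, d: ⊤, e: ⊤, f: -}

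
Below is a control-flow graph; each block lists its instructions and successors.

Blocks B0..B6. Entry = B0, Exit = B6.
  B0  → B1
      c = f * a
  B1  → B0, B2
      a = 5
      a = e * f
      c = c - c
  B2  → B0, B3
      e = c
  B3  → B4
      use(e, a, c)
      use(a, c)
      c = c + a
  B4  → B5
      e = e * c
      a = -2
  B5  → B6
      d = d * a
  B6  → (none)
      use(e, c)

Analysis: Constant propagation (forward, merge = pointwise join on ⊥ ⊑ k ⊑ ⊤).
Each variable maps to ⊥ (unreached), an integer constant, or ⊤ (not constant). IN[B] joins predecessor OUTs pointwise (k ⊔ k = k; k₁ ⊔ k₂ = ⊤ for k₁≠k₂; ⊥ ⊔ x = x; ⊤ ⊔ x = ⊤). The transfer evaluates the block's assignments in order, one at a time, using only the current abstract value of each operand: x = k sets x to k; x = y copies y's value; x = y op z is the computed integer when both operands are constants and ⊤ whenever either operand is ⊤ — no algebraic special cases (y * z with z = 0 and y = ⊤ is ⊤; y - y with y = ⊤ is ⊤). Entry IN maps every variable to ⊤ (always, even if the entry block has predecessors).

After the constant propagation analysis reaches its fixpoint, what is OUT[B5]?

Answer: {a: -2, b: ⊤, c: ⊤, d: ⊤, e: ⊤, f: ⊤}

Trace:
Converged values:
  B0: | IN=(all ⊤) | OUT=(all ⊤)
  B1: | IN=(all ⊤) | OUT=(all ⊤)
  B2: | IN=(all ⊤) | OUT=(all ⊤)
  B3: | IN=(all ⊤) | OUT=(all ⊤)
  B4: | IN=(all ⊤) | OUT={a:-2; rest ⊤}
  B5: | IN={a:-2; rest ⊤} | OUT={a:-2; rest ⊤}
  B6: | IN={a:-2; rest ⊤} | OUT={a:-2; rest ⊤}

Merge at B5: IN[B5] = OUT[B4] = {a: -2, b: ⊤, c: ⊤, d: ⊤, e: ⊤, f: ⊤}
Applying B5's transfer function to that IN value gives OUT[B5] (row B5 above).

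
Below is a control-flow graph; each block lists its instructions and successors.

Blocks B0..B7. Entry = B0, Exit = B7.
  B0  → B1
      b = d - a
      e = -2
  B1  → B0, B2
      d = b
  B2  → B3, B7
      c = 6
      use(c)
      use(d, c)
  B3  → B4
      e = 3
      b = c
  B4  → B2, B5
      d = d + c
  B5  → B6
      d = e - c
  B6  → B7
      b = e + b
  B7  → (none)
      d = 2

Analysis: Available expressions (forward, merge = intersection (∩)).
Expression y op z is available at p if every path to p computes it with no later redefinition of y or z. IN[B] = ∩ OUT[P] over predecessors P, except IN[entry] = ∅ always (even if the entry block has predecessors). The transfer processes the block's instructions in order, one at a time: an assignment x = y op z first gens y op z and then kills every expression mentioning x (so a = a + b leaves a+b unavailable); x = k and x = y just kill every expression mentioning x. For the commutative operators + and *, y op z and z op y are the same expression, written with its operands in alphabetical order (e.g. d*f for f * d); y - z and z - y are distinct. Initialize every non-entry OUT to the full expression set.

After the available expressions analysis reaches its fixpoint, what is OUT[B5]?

Answer: {e-c}

Derivation:
Fixpoint table:
  B0:   IN={}   OUT={d-a}
  B1:   IN={d-a}   OUT={}
  B2:   IN={}   OUT={}
  B3:   IN={}   OUT={}
  B4:   IN={}   OUT={}
  B5:   IN={}   OUT={e-c}
  B6:   IN={e-c}   OUT={e-c}
  B7:   IN={}   OUT={}

Merge at B5: IN[B5] = OUT[B4] = {}
Applying B5's transfer function to that IN value gives OUT[B5] (row B5 above).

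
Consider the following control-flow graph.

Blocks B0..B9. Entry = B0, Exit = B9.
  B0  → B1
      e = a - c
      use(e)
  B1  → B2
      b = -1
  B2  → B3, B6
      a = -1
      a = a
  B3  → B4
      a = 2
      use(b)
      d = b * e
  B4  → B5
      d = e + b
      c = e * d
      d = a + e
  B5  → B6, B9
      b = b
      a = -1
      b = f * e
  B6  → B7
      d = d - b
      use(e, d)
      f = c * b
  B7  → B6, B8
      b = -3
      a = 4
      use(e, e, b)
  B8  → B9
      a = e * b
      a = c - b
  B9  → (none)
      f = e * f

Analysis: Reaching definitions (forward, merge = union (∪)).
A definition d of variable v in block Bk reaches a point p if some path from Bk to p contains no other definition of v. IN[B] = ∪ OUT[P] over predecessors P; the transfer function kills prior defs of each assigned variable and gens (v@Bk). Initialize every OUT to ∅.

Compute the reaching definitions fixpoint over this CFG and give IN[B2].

Answer: {b@B1, e@B0}

Derivation:
Converged values:
  B0:   IN={}   OUT={e@B0}
  B1:   IN={e@B0}   OUT={b@B1, e@B0}
  B2:   IN={b@B1, e@B0}   OUT={a@B2, b@B1, e@B0}
  B3:   IN={a@B2, b@B1, e@B0}   OUT={a@B3, b@B1, d@B3, e@B0}
  B4:   IN={a@B3, b@B1, d@B3, e@B0}   OUT={a@B3, b@B1, c@B4, d@B4, e@B0}
  B5:   IN={a@B3, b@B1, c@B4, d@B4, e@B0}   OUT={a@B5, b@B5, c@B4, d@B4, e@B0}
  B6:   IN={a@B2, a@B5, a@B7, b@B1, b@B5, b@B7, c@B4, d@B4, d@B6, e@B0, f@B6}   OUT={a@B2, a@B5, a@B7, b@B1, b@B5, b@B7, c@B4, d@B6, e@B0, f@B6}
  B7:   IN={a@B2, a@B5, a@B7, b@B1, b@B5, b@B7, c@B4, d@B6, e@B0, f@B6}   OUT={a@B7, b@B7, c@B4, d@B6, e@B0, f@B6}
  B8:   IN={a@B7, b@B7, c@B4, d@B6, e@B0, f@B6}   OUT={a@B8, b@B7, c@B4, d@B6, e@B0, f@B6}
  B9:   IN={a@B5, a@B8, b@B5, b@B7, c@B4, d@B4, d@B6, e@B0, f@B6}   OUT={a@B5, a@B8, b@B5, b@B7, c@B4, d@B4, d@B6, e@B0, f@B9}

Merge at B2: IN[B2] = OUT[B1] = {b@B1, e@B0}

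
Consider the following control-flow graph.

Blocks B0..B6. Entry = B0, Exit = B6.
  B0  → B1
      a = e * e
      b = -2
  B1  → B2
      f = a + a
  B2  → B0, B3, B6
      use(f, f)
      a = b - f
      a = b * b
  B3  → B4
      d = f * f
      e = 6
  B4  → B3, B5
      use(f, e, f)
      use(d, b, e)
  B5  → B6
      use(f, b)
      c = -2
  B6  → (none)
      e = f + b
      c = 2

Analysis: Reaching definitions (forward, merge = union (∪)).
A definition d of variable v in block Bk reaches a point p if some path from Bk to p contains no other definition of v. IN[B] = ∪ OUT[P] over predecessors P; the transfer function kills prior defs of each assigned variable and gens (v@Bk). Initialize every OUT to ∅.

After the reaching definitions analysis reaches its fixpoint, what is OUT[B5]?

Converged values:
  B0:  IN={a@B2, b@B0, f@B1}  OUT={a@B0, b@B0, f@B1}
  B1:  IN={a@B0, b@B0, f@B1}  OUT={a@B0, b@B0, f@B1}
  B2:  IN={a@B0, b@B0, f@B1}  OUT={a@B2, b@B0, f@B1}
  B3:  IN={a@B2, b@B0, d@B3, e@B3, f@B1}  OUT={a@B2, b@B0, d@B3, e@B3, f@B1}
  B4:  IN={a@B2, b@B0, d@B3, e@B3, f@B1}  OUT={a@B2, b@B0, d@B3, e@B3, f@B1}
  B5:  IN={a@B2, b@B0, d@B3, e@B3, f@B1}  OUT={a@B2, b@B0, c@B5, d@B3, e@B3, f@B1}
  B6:  IN={a@B2, b@B0, c@B5, d@B3, e@B3, f@B1}  OUT={a@B2, b@B0, c@B6, d@B3, e@B6, f@B1}

Merge at B5: IN[B5] = OUT[B4] = {a@B2, b@B0, d@B3, e@B3, f@B1}
Applying B5's transfer function to that IN value gives OUT[B5] (row B5 above).

Answer: {a@B2, b@B0, c@B5, d@B3, e@B3, f@B1}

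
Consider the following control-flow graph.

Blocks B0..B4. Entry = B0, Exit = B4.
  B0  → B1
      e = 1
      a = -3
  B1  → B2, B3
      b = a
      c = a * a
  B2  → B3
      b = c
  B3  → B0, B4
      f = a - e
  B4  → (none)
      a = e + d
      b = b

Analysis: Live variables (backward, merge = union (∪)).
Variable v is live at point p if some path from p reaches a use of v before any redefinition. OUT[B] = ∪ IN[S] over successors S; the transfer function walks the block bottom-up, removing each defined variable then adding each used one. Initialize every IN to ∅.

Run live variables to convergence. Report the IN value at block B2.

Answer: {a, c, d, e}

Working:
Per-block solution:
  B0:   IN={d}   OUT={a, d, e}
  B1:   IN={a, d, e}   OUT={a, b, c, d, e}
  B2:   IN={a, c, d, e}   OUT={a, b, d, e}
  B3:   IN={a, b, d, e}   OUT={b, d, e}
  B4:   IN={b, d, e}   OUT={}

Merge at B2: OUT[B2] = IN[B3] = {a, b, d, e}
Applying B2's transfer function to that OUT value gives IN[B2] (row B2 above).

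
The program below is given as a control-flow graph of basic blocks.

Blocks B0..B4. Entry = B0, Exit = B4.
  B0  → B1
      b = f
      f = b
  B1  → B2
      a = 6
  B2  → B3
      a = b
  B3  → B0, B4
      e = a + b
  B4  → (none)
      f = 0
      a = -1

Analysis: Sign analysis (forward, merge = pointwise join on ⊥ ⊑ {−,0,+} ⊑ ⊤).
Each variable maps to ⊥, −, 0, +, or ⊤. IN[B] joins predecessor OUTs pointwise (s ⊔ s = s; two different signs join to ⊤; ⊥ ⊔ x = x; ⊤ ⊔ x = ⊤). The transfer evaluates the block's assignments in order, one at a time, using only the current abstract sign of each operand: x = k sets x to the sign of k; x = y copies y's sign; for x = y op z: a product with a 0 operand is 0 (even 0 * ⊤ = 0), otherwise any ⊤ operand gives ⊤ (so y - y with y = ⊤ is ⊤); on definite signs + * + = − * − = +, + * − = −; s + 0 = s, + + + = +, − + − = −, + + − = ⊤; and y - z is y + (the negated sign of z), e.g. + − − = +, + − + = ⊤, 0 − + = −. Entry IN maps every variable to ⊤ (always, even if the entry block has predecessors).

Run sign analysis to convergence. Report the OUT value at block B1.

Answer: {a: +, b: ⊤, c: ⊤, d: ⊤, e: ⊤, f: ⊤}

Trace:
Per-block solution:
  B0:   IN=(all ⊤)   OUT=(all ⊤)
  B1:   IN=(all ⊤)   OUT={a:+; rest ⊤}
  B2:   IN={a:+; rest ⊤}   OUT=(all ⊤)
  B3:   IN=(all ⊤)   OUT=(all ⊤)
  B4:   IN=(all ⊤)   OUT={a:-, f:0; rest ⊤}

Merge at B1: IN[B1] = OUT[B0] = {a: ⊤, b: ⊤, c: ⊤, d: ⊤, e: ⊤, f: ⊤}
Applying B1's transfer function to that IN value gives OUT[B1] (row B1 above).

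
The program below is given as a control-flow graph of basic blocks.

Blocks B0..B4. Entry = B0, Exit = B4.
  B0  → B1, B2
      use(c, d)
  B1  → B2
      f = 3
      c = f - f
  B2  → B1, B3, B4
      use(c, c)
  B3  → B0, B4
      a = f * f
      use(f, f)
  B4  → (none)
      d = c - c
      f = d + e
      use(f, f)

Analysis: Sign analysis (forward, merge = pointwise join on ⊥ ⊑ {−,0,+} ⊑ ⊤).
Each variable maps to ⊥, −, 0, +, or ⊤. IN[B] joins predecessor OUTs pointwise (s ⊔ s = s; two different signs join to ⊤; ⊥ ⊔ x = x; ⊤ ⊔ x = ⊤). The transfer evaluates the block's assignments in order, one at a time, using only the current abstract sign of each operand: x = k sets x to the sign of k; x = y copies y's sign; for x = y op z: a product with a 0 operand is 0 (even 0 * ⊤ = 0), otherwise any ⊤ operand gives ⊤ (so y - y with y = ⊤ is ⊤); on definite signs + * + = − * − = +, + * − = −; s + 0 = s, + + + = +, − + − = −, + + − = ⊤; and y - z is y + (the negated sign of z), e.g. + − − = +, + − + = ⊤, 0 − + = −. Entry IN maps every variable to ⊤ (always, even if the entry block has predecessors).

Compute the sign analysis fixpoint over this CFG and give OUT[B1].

Converged values:
  B0:   IN=(all ⊤)   OUT=(all ⊤)
  B1:   IN=(all ⊤)   OUT={f:+; rest ⊤}
  B2:   IN=(all ⊤)   OUT=(all ⊤)
  B3:   IN=(all ⊤)   OUT=(all ⊤)
  B4:   IN=(all ⊤)   OUT=(all ⊤)

Merge at B1: IN[B1] = OUT[B0] ⊔ OUT[B2] = {a: ⊤, b: ⊤, c: ⊤, d: ⊤, e: ⊤, f: ⊤}
Applying B1's transfer function to that IN value gives OUT[B1] (row B1 above).

Answer: {a: ⊤, b: ⊤, c: ⊤, d: ⊤, e: ⊤, f: +}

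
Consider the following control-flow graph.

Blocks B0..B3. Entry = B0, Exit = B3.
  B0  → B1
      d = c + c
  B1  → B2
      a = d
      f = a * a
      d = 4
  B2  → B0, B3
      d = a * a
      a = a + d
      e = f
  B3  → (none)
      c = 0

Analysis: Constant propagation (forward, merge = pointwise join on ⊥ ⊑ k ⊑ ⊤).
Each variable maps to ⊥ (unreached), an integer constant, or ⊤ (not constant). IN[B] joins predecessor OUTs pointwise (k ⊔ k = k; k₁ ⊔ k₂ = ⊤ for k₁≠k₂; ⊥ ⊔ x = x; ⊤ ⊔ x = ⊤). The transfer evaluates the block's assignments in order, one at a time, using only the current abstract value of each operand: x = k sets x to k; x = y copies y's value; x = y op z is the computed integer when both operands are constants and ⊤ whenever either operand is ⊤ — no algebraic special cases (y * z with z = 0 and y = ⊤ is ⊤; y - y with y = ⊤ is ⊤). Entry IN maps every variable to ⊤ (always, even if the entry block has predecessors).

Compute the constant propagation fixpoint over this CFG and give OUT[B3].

Per-block solution:
  B0: | IN=(all ⊤) | OUT=(all ⊤)
  B1: | IN=(all ⊤) | OUT={d:4; rest ⊤}
  B2: | IN={d:4; rest ⊤} | OUT=(all ⊤)
  B3: | IN=(all ⊤) | OUT={c:0; rest ⊤}

Merge at B3: IN[B3] = OUT[B2] = {a: ⊤, b: ⊤, c: ⊤, d: ⊤, e: ⊤, f: ⊤}
Applying B3's transfer function to that IN value gives OUT[B3] (row B3 above).

Answer: {a: ⊤, b: ⊤, c: 0, d: ⊤, e: ⊤, f: ⊤}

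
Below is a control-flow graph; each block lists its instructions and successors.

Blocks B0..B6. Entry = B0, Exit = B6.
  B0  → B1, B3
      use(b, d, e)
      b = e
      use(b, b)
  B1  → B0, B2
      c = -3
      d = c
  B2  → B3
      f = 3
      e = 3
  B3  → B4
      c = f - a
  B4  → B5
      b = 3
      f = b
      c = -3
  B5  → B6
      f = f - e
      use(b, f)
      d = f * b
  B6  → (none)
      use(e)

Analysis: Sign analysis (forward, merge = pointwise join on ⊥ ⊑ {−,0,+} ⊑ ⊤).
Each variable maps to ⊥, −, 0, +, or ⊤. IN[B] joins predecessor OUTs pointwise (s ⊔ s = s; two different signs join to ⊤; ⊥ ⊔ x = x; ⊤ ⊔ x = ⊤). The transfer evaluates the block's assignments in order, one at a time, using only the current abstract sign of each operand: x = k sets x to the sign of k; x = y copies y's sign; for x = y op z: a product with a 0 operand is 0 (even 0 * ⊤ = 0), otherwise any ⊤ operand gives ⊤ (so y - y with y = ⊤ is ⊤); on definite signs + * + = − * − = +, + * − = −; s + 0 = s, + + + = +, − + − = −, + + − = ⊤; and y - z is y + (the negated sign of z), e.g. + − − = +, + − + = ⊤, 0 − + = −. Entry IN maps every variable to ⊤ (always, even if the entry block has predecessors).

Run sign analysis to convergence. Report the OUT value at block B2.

Answer: {a: ⊤, b: ⊤, c: -, d: -, e: +, f: +}

Derivation:
Per-block solution:
  B0:  IN=(all ⊤)  OUT=(all ⊤)
  B1:  IN=(all ⊤)  OUT={c:-, d:-; rest ⊤}
  B2:  IN={c:-, d:-; rest ⊤}  OUT={c:-, d:-, e:+, f:+; rest ⊤}
  B3:  IN=(all ⊤)  OUT=(all ⊤)
  B4:  IN=(all ⊤)  OUT={b:+, c:-, f:+; rest ⊤}
  B5:  IN={b:+, c:-, f:+; rest ⊤}  OUT={b:+, c:-; rest ⊤}
  B6:  IN={b:+, c:-; rest ⊤}  OUT={b:+, c:-; rest ⊤}

Merge at B2: IN[B2] = OUT[B1] = {a: ⊤, b: ⊤, c: -, d: -, e: ⊤, f: ⊤}
Applying B2's transfer function to that IN value gives OUT[B2] (row B2 above).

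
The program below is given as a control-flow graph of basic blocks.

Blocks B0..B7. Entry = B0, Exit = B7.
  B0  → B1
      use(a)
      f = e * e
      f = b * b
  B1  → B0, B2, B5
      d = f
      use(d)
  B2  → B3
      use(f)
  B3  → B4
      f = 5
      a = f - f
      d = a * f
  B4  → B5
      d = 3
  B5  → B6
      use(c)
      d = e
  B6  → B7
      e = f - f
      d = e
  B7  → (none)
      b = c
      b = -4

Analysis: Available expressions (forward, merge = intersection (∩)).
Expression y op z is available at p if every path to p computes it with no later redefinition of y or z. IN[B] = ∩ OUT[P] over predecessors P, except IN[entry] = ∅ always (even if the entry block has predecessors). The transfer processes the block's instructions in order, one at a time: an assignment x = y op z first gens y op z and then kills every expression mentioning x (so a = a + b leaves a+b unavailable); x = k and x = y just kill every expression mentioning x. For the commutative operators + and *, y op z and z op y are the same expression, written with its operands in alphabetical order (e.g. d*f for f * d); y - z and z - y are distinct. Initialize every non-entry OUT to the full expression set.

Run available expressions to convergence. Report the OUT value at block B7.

Answer: {f-f}

Derivation:
Converged values:
  B0:   IN={}   OUT={b*b, e*e}
  B1:   IN={b*b, e*e}   OUT={b*b, e*e}
  B2:   IN={b*b, e*e}   OUT={b*b, e*e}
  B3:   IN={b*b, e*e}   OUT={a*f, b*b, e*e, f-f}
  B4:   IN={a*f, b*b, e*e, f-f}   OUT={a*f, b*b, e*e, f-f}
  B5:   IN={b*b, e*e}   OUT={b*b, e*e}
  B6:   IN={b*b, e*e}   OUT={b*b, f-f}
  B7:   IN={b*b, f-f}   OUT={f-f}

Merge at B7: IN[B7] = OUT[B6] = {b*b, f-f}
Applying B7's transfer function to that IN value gives OUT[B7] (row B7 above).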